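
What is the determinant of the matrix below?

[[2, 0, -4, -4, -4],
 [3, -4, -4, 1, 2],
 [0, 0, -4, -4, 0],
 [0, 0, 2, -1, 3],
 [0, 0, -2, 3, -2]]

-288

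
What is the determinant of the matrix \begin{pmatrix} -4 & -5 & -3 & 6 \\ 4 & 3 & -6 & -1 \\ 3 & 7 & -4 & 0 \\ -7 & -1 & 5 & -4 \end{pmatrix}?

1673

Expand along row 3 (it has 1 zero):
  + (3) · M_31   where M_31 = det([-5 -3 6; 3 -6 -1; -1 5 -4]) = -130
  − (7) · M_32   where M_32 = det([-4 -3 6; 4 -6 -1; -7 5 -4]) = -317
  + (-4) · M_33   where M_33 = det([-4 -5 6; 4 3 -1; -7 -1 -4]) = 39
det = (+1)·(3)·(-130) + (-1)·(7)·(-317) + (+1)·(-4)·(39) = 1673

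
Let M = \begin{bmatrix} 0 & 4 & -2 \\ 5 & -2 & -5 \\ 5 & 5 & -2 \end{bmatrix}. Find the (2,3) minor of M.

-20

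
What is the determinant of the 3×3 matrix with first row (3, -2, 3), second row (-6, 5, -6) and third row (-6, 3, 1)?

The determinant is 21.

Expand along column 1:
  + 3 · |5 -6; 3 1| = 3·(5 − (-18)) = 69
  − (-6) · |-2 3; 3 1| = −(-6)·(-2 − 9) = -66
  + (-6) · |-2 3; 5 -6| = (-6)·(12 − 15) = 18
Sum: (69) + (-66) + (18) = 21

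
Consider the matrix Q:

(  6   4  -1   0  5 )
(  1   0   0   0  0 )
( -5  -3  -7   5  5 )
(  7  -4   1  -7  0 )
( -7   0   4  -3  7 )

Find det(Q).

-2434

Expand along row 2 (it has 4 zeros):
  − (1) · M_21   where M_21 = det([4 -1 0 5; -3 -7 5 5; -4 1 -7 0; 0 4 -3 7]) = 2434
det = (-1)·(1)·(2434) = -2434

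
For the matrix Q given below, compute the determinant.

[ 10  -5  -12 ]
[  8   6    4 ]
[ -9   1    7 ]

The determinant is 96.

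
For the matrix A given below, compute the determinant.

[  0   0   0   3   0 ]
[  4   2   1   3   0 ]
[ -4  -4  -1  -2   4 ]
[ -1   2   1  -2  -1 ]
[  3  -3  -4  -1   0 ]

|A| = 186

Expand along row 1 (it has 4 zeros):
  − (3) · M_14   where M_14 = det([4 2 1 0; -4 -4 -1 4; -1 2 1 -1; 3 -3 -4 0]) = -62
det = (-1)·(3)·(-62) = 186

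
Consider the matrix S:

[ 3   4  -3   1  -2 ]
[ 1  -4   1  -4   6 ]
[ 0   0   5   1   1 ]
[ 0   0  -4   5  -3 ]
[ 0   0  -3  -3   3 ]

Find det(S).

The determinant is -1248.

S is block upper-triangular with a 2×2 block and a 3×3 block on the diagonal, so its determinant equals the product of the determinants of the diagonal blocks.
det of the 2×2 block = -16
det of the 3×3 block = 78
det = (-16)·(78) = -1248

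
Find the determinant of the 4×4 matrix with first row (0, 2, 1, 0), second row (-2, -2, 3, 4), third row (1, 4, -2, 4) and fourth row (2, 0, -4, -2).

-16

Expand along row 1 (it has 2 zeros):
  − (2) · M_12   where M_12 = det([-2 3 4; 1 -2 4; 2 -4 -2]) = -10
  + (1) · M_13   where M_13 = det([-2 -2 4; 1 4 4; 2 0 -2]) = -36
det = (-1)·(2)·(-10) + (+1)·(1)·(-36) = -16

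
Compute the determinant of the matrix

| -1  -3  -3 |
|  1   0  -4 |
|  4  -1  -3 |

Expand along column 2:
  − (-3) · |1 -4; 4 -3| = −(-3)·(-3 − (-16)) = 39
  − (-1) · |-1 -3; 1 -4| = −(-1)·(4 − (-3)) = 7
Sum: (39) + (7) = 46

46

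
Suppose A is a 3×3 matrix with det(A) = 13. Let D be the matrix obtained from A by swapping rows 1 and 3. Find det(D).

The determinant is -13.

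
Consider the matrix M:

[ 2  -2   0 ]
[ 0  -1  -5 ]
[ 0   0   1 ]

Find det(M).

M is upper triangular, so det(M) is the product of the diagonal entries:
det = (2) · (-1) · (1) = -2

The determinant is -2.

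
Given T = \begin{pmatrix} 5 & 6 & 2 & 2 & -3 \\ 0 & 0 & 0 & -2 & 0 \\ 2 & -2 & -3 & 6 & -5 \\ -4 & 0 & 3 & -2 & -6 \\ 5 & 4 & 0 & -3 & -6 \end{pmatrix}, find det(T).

Expand along row 2 (it has 4 zeros):
  + (-2) · M_24   where M_24 = det([5 6 2 -3; 2 -2 -3 -5; -4 0 3 -6; 5 4 0 -6]) = 88
det = (+1)·(-2)·(88) = -176

|T| = -176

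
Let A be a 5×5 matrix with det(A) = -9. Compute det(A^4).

6561

det(A^4) = (det A)^4 = (-9)^4 = 6561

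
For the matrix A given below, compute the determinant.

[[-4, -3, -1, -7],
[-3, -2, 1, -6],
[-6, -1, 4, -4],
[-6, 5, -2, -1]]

The determinant is -417.

Expand along row 1:
  + (-4) · M_11   where M_11 = det([-2 1 -6; -1 4 -4; 5 -2 -1]) = 111
  − (-3) · M_12   where M_12 = det([-3 1 -6; -6 4 -4; -6 -2 -1]) = -162
  + (-1) · M_13   where M_13 = det([-3 -2 -6; -6 -1 -4; -6 5 -1]) = 117
  − (-7) · M_14   where M_14 = det([-3 -2 1; -6 -1 4; -6 5 -2]) = 90
det = (+1)·(-4)·(111) + (-1)·(-3)·(-162) + (+1)·(-1)·(117) + (-1)·(-7)·(90) = -417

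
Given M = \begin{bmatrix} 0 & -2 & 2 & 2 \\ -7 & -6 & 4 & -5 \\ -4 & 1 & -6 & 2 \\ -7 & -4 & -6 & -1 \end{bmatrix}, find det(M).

-716

Expand along row 1 (it has 1 zero):
  − (-2) · M_12   where M_12 = det([-7 4 -5; -4 -6 2; -7 -6 -1]) = -108
  + (2) · M_13   where M_13 = det([-7 -6 -5; -4 1 2; -7 -4 -1]) = -56
  − (2) · M_14   where M_14 = det([-7 -6 4; -4 1 -6; -7 -4 -6]) = 194
det = (-1)·(-2)·(-108) + (+1)·(2)·(-56) + (-1)·(2)·(194) = -716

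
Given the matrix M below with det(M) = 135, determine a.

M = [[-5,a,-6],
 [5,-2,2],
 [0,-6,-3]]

Expanding along the row containing a, det(M) is linear in a: det(M) = (15)·a + (90).
Set (15)·a + (90) = 135  ⇒  (15)·a = 45  ⇒  a = 3.

a = 3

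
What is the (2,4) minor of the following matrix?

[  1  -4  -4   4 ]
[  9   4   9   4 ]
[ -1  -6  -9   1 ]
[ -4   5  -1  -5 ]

Delete row 2 and column 4; the remaining 3×3 submatrix is [1 -4 -4; -1 -6 -9; -4 5 -1].
Its determinant is 27.

27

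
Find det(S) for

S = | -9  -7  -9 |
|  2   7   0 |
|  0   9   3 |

det(S) = -309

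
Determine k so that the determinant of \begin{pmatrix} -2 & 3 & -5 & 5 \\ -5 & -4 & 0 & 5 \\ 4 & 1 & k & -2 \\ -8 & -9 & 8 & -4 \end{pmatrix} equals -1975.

9

Expanding along the column containing k, det(M) is linear in k: det(M) = (-237)·k + (158).
Set (-237)·k + (158) = -1975  ⇒  (-237)·k = -2133  ⇒  k = 9.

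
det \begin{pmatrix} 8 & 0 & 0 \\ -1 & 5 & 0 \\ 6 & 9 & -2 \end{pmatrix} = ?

The matrix is lower triangular, so the determinant is the product of the diagonal entries:
det = (8) · (5) · (-2) = -80

-80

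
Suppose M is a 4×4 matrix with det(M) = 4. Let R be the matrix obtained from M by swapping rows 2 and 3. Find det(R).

Swapping two rows multiplies the determinant by −1.
det(R) = (-1)·(4) = -4

det(R) = -4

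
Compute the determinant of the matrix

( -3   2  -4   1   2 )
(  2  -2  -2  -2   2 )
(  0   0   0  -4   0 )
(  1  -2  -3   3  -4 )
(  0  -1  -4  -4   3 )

160

Expand along row 3 (it has 4 zeros):
  − (-4) · M_34   where M_34 = det([-3 2 -4 2; 2 -2 -2 2; 1 -2 -3 -4; 0 -1 -4 3]) = 40
det = (-1)·(-4)·(40) = 160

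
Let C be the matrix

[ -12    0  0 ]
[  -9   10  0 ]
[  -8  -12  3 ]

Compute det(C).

C is lower triangular, so det(C) is the product of the diagonal entries:
det = (-12) · (10) · (3) = -360

-360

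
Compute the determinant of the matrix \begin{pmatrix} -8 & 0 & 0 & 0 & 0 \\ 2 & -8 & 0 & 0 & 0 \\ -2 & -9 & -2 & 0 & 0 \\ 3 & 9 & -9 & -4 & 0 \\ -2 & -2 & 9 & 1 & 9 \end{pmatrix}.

The matrix is lower triangular, so the determinant is the product of the diagonal entries:
det = (-8) · (-8) · (-2) · (-4) · (9) = 4608

4608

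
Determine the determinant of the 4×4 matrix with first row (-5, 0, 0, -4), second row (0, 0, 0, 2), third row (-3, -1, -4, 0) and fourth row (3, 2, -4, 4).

Expand along row 2 (it has 3 zeros):
  + (2) · M_24   where M_24 = det([-5 0 0; -3 -1 -4; 3 2 -4]) = -60
det = (+1)·(2)·(-60) = -120

-120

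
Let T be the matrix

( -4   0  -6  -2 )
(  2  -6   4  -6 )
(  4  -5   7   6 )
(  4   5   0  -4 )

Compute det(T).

The determinant is 1172.

Expand along row 1 (it has 1 zero):
  + (-4) · M_11   where M_11 = det([-6 4 -6; -5 7 6; 5 0 -4]) = 418
  + (-6) · M_13   where M_13 = det([2 -6 -6; 4 -5 6; 4 5 -4]) = -500
  − (-2) · M_14   where M_14 = det([2 -6 4; 4 -5 7; 4 5 0]) = -78
det = (+1)·(-4)·(418) + (+1)·(-6)·(-500) + (-1)·(-2)·(-78) = 1172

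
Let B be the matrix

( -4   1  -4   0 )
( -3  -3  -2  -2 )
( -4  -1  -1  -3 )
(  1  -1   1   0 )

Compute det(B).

9

Expand along column 4 (it has 2 zeros):
  + (-2) · M_24   where M_24 = det([-4 1 -4; -4 -1 -1; 1 -1 1]) = -9
  − (-3) · M_34   where M_34 = det([-4 1 -4; -3 -3 -2; 1 -1 1]) = -3
det = (+1)·(-2)·(-9) + (-1)·(-3)·(-3) = 9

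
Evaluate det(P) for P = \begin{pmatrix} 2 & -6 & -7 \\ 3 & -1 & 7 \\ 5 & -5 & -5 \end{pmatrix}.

|P| = -150

Expand along column 1:
  + 2 · |-1 7; -5 -5| = 2·(5 − (-35)) = 80
  − 3 · |-6 -7; -5 -5| = −3·(30 − 35) = 15
  + 5 · |-6 -7; -1 7| = 5·(-42 − 7) = -245
Sum: (80) + (15) + (-245) = -150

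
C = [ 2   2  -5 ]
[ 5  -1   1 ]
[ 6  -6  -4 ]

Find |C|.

Expand along row 1:
  + 2 · |-1 1; -6 -4| = 2·(4 − (-6)) = 20
  − 2 · |5 1; 6 -4| = −2·(-20 − 6) = 52
  + (-5) · |5 -1; 6 -6| = (-5)·(-30 − (-6)) = 120
Sum: (20) + (52) + (120) = 192

det(C) = 192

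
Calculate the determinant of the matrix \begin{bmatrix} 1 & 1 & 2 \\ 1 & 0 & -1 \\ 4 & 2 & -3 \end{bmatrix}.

Expand along column 2:
  − 1 · |1 -1; 4 -3| = −1·(-3 − (-4)) = -1
  − 2 · |1 2; 1 -1| = −2·(-1 − 2) = 6
Sum: (-1) + (6) = 5

5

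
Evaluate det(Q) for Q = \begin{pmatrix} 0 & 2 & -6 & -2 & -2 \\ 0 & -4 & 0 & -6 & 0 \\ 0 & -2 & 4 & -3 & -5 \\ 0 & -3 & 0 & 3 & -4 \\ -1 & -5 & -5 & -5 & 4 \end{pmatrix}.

Expand along column 1 (it has 4 zeros):
  + (-1) · M_51   where M_51 = det([2 -6 -2 -2; -4 0 -6 0; -2 4 -3 -5; -3 0 3 -4]) = -1460
det = (+1)·(-1)·(-1460) = 1460

det(Q) = 1460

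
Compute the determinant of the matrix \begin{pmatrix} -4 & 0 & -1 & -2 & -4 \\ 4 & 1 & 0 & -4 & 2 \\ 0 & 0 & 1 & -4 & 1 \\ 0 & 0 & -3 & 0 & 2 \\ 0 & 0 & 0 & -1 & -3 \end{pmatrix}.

The determinant is -164.

The matrix is block upper-triangular with a 2×2 block and a 3×3 block on the diagonal, so its determinant equals the product of the determinants of the diagonal blocks.
det of the 2×2 block = -4
det of the 3×3 block = 41
det = (-4)·(41) = -164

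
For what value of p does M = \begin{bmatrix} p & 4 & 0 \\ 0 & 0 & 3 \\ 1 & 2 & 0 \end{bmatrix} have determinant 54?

Expanding along the row containing p, det(M) is linear in p: det(M) = (-6)·p + (12).
Set (-6)·p + (12) = 54  ⇒  (-6)·p = 42  ⇒  p = -7.

-7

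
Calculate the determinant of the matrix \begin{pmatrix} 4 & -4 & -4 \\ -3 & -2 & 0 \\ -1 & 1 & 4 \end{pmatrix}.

-60

Expand along row 2:
  − (-3) · |-4 -4; 1 4| = −(-3)·(-16 − (-4)) = -36
  + (-2) · |4 -4; -1 4| = (-2)·(16 − 4) = -24
Sum: (-36) + (-24) = -60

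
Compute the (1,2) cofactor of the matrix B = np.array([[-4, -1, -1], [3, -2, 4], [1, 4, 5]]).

-11

Delete row 1 and column 2; the remaining 2×2 submatrix is [3 4; 1 5].
Its determinant is 3·5 − 4·1 = 11.
The cofactor carries sign (−1)^(1+2) = −1, so C_{1,2} = −(11) = -11.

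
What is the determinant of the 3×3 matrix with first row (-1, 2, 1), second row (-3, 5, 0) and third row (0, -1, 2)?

5

Expand along column 1:
  + (-1) · |5 0; -1 2| = (-1)·(10 − 0) = -10
  − (-3) · |2 1; -1 2| = −(-3)·(4 − (-1)) = 15
Sum: (-10) + (15) = 5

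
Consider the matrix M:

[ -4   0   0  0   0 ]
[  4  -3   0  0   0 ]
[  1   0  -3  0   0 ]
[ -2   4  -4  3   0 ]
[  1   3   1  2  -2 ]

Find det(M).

M is lower triangular, so det(M) is the product of the diagonal entries:
det = (-4) · (-3) · (-3) · (3) · (-2) = 216

216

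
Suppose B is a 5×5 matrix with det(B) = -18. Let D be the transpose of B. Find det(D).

det(Bᵀ) = det(B).
det(D) = (1)·(-18) = -18

-18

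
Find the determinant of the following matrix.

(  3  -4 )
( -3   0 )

-12

det = 3·0 − (-4)·(-3) = 0 − 12 = -12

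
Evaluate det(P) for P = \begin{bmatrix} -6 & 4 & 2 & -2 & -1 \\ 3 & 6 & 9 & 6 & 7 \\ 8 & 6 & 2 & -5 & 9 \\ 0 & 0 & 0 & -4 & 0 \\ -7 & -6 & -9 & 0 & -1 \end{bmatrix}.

The determinant is -15520.

Expand along row 4 (it has 4 zeros):
  + (-4) · M_44   where M_44 = det([-6 4 2 -1; 3 6 9 7; 8 6 2 9; -7 -6 -9 -1]) = 3880
det = (+1)·(-4)·(3880) = -15520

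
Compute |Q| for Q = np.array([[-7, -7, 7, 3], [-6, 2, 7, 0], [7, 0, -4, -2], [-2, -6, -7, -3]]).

Expand along row 2 (it has 1 zero):
  − (-6) · M_21   where M_21 = det([-7 7 3; 0 -4 -2; -6 -7 -3]) = 26
  + (2) · M_22   where M_22 = det([-7 7 3; 7 -4 -2; -2 -7 -3]) = 18
  − (7) · M_23   where M_23 = det([-7 -7 3; 7 0 -2; -2 -6 -3]) = -217
det = (-1)·(-6)·(26) + (+1)·(2)·(18) + (-1)·(7)·(-217) = 1711

The determinant is 1711.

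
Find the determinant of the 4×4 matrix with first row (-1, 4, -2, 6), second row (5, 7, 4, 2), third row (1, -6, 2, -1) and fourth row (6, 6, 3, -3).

Expand along row 1:
  + (-1) · M_11   where M_11 = det([7 4 2; -6 2 -1; 6 3 -3]) = -177
  − (4) · M_12   where M_12 = det([5 4 2; 1 2 -1; 6 3 -3]) = -45
  + (-2) · M_13   where M_13 = det([5 7 2; 1 -6 -1; 6 6 -3]) = 183
  − (6) · M_14   where M_14 = det([5 7 4; 1 -6 2; 6 6 3]) = 81
det = (+1)·(-1)·(-177) + (-1)·(4)·(-45) + (+1)·(-2)·(183) + (-1)·(6)·(81) = -495

-495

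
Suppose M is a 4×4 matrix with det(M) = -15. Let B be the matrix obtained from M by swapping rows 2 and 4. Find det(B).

The determinant is 15.

Swapping two rows multiplies the determinant by −1.
det(B) = (-1)·(-15) = 15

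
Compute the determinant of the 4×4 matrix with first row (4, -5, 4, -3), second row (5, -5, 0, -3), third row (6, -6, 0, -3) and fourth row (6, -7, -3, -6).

21

Expand along column 3 (it has 2 zeros):
  + (4) · M_13   where M_13 = det([5 -5 -3; 6 -6 -3; 6 -7 -6]) = 3
  − (-3) · M_43   where M_43 = det([4 -5 -3; 5 -5 -3; 6 -6 -3]) = 3
det = (+1)·(4)·(3) + (-1)·(-3)·(3) = 21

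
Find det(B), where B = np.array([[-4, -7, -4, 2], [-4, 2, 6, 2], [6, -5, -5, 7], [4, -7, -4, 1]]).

Expand along row 1:
  + (-4) · M_11   where M_11 = det([2 6 2; -5 -5 7; -7 -4 1]) = -248
  − (-7) · M_12   where M_12 = det([-4 6 2; 6 -5 7; 4 -4 1]) = 32
  + (-4) · M_13   where M_13 = det([-4 2 2; 6 -5 7; 4 -7 1]) = -176
  − (2) · M_14   where M_14 = det([-4 2 6; 6 -5 -5; 4 -7 -4]) = -64
det = (+1)·(-4)·(-248) + (-1)·(-7)·(32) + (+1)·(-4)·(-176) + (-1)·(2)·(-64) = 2048

The determinant is 2048.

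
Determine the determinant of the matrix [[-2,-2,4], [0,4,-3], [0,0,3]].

-24

The matrix is upper triangular, so the determinant is the product of the diagonal entries:
det = (-2) · (4) · (3) = -24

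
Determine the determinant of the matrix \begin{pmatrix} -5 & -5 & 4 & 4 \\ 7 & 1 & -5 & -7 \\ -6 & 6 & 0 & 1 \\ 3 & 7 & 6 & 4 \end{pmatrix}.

Expand along row 3 (it has 1 zero):
  + (-6) · M_31   where M_31 = det([-5 4 4; 1 -5 -7; 7 6 4]) = -158
  − (6) · M_32   where M_32 = det([-5 4 4; 7 -5 -7; 3 6 4]) = -78
  − (1) · M_34   where M_34 = det([-5 -5 4; 7 1 -5; 3 7 6]) = 264
det = (+1)·(-6)·(-158) + (-1)·(6)·(-78) + (-1)·(1)·(264) = 1152

The determinant is 1152.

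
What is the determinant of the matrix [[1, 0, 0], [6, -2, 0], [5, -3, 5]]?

The matrix is lower triangular, so the determinant is the product of the diagonal entries:
det = (1) · (-2) · (5) = -10

-10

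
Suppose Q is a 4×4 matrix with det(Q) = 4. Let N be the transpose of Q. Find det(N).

det(Qᵀ) = det(Q).
det(N) = (1)·(4) = 4

4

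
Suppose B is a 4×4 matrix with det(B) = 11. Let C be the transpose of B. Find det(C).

det(Bᵀ) = det(B).
det(C) = (1)·(11) = 11

11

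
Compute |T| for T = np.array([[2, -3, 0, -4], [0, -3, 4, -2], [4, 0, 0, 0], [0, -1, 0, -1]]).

Expand along row 3 (it has 3 zeros):
  + (4) · M_31   where M_31 = det([-3 0 -4; -3 4 -2; -1 0 -1]) = -4
det = (+1)·(4)·(-4) = -16

|T| = -16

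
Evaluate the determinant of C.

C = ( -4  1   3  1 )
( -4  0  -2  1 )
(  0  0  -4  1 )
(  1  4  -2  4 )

22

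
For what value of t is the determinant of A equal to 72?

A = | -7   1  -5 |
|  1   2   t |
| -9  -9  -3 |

-1

Expanding along the row containing t, det(A) is linear in t: det(A) = (-72)·t + (0).
Set (-72)·t + (0) = 72  ⇒  (-72)·t = 72  ⇒  t = -1.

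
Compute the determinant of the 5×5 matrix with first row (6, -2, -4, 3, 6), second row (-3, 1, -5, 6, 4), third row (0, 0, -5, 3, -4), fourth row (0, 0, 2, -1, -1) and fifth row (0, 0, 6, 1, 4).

The matrix is block upper-triangular with a 2×2 block and a 3×3 block on the diagonal, so its determinant equals the product of the determinants of the diagonal blocks.
det of the 2×2 block = 0
det of the 3×3 block = -59
det = (0)·(-59) = 0

0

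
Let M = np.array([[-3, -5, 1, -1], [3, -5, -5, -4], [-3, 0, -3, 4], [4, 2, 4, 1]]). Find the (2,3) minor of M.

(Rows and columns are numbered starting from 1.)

Delete row 2 and column 3; the remaining 3×3 submatrix is [-3 -5 -1; -3 0 4; 4 2 1].
Its determinant is -65.

The minor is -65.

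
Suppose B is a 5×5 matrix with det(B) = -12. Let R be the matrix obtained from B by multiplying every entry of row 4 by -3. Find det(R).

Scaling one row by -3 multiplies the determinant by -3.
det(R) = (-3)·(-12) = 36

36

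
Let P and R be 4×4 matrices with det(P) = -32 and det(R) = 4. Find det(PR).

-128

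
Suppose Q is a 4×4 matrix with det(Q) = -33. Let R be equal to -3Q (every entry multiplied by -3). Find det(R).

For a 4×4 matrix, det(-3Q) = (-3)^4·det(Q) = 81·det(Q).
det(R) = (81)·(-33) = -2673

-2673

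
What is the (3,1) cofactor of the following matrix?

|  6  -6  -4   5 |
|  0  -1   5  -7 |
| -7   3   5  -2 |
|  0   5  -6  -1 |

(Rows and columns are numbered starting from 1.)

The cofactor is 331.

Delete row 3 and column 1; the remaining 3×3 submatrix is [-6 -4 5; -1 5 -7; 5 -6 -1].
Its determinant is 331.
The cofactor carries sign (−1)^(3+1) = +1, so C_{3,1} = +(331) = 331.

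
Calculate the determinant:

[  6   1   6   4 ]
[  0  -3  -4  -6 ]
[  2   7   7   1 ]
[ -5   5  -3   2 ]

Expand along row 2 (it has 1 zero):
  + (-3) · M_22   where M_22 = det([6 6 4; 2 7 1; -5 -3 2]) = 164
  − (-4) · M_23   where M_23 = det([6 1 4; 2 7 1; -5 5 2]) = 225
  + (-6) · M_24   where M_24 = det([6 1 6; 2 7 7; -5 5 -3]) = -95
det = (+1)·(-3)·(164) + (-1)·(-4)·(225) + (+1)·(-6)·(-95) = 978

978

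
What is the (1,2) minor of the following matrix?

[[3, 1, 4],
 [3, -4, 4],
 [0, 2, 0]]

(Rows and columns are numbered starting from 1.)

Delete row 1 and column 2; the remaining 2×2 submatrix is [3 4; 0 0].
Its determinant is 3·0 − 4·0 = 0.

The minor is 0.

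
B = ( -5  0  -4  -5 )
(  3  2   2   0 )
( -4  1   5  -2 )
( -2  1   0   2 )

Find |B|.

The determinant is -399.

Expand along row 1 (it has 1 zero):
  + (-5) · M_11   where M_11 = det([2 2 0; 1 5 -2; 1 0 2]) = 12
  + (-4) · M_13   where M_13 = det([3 2 0; -4 1 -2; -2 1 2]) = 36
  − (-5) · M_14   where M_14 = det([3 2 2; -4 1 5; -2 1 0]) = -39
det = (+1)·(-5)·(12) + (+1)·(-4)·(36) + (-1)·(-5)·(-39) = -399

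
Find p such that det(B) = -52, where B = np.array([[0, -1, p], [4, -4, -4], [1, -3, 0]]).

p = 7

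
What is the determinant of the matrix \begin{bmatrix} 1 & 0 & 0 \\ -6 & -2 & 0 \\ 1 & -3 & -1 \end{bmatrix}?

The matrix is lower triangular, so the determinant is the product of the diagonal entries:
det = (1) · (-2) · (-1) = 2

The determinant is 2.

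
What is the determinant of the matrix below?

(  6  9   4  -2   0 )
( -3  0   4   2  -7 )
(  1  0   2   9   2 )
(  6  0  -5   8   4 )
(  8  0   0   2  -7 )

The determinant is -27909.

Expand along column 2 (it has 4 zeros):
  − (9) · M_12   where M_12 = det([-3 4 2 -7; 1 2 9 2; 6 -5 8 4; 8 0 2 -7]) = 3101
det = (-1)·(9)·(3101) = -27909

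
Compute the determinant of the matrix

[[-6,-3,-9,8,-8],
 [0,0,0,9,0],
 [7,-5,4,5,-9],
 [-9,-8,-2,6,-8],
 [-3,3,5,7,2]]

The determinant is -56232.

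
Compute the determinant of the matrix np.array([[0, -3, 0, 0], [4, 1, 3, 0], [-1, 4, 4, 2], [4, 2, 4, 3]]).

Expand along row 1 (it has 3 zeros):
  − (-3) · M_12   where M_12 = det([4 3 0; -1 4 2; 4 4 3]) = 49
det = (-1)·(-3)·(49) = 147

147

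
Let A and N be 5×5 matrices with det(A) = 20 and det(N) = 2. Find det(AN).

40

det(AN) = det(A)·det(N) = (20)·(2) = 40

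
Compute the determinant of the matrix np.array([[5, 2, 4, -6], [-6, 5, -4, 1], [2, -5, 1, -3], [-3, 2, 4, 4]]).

The determinant is 1226.

Expand along row 1:
  + (5) · M_11   where M_11 = det([5 -4 1; -5 1 -3; 2 4 4]) = 2
  − (2) · M_12   where M_12 = det([-6 -4 1; 2 1 -3; -3 4 4]) = -89
  + (4) · M_13   where M_13 = det([-6 5 1; 2 -5 -3; -3 2 4]) = 78
  − (-6) · M_14   where M_14 = det([-6 5 -4; 2 -5 1; -3 2 4]) = 121
det = (+1)·(5)·(2) + (-1)·(2)·(-89) + (+1)·(4)·(78) + (-1)·(-6)·(121) = 1226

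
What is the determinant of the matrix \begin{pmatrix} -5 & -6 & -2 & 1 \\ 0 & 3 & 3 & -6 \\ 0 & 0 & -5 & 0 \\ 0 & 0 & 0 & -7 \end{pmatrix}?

The matrix is upper triangular, so the determinant is the product of the diagonal entries:
det = (-5) · (3) · (-5) · (-7) = -525

-525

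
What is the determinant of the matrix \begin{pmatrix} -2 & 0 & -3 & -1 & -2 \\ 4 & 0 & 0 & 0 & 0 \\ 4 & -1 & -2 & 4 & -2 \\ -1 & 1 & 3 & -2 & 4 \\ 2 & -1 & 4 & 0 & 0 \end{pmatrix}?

The determinant is 56.

Expand along row 2 (it has 4 zeros):
  − (4) · M_21   where M_21 = det([0 -3 -1 -2; -1 -2 4 -2; 1 3 -2 4; -1 4 0 0]) = -14
det = (-1)·(4)·(-14) = 56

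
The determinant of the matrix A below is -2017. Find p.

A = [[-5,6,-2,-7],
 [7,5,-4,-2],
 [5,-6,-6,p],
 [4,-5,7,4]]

Expanding along the row containing p, det(A) is linear in p: det(A) = (355)·p + (-3437).
Set (355)·p + (-3437) = -2017  ⇒  (355)·p = 1420  ⇒  p = 4.

p = 4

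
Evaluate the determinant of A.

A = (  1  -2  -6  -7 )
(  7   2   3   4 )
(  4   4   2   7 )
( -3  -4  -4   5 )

The determinant is -1658.

Expand along row 1:
  + (1) · M_11   where M_11 = det([2 3 4; 4 2 7; -4 -4 5]) = -100
  − (-2) · M_12   where M_12 = det([7 3 4; 4 2 7; -3 -4 5]) = 103
  + (-6) · M_13   where M_13 = det([7 2 4; 4 4 7; -3 -4 5]) = 238
  − (-7) · M_14   where M_14 = det([7 2 3; 4 4 2; -3 -4 -4]) = -48
det = (+1)·(1)·(-100) + (-1)·(-2)·(103) + (+1)·(-6)·(238) + (-1)·(-7)·(-48) = -1658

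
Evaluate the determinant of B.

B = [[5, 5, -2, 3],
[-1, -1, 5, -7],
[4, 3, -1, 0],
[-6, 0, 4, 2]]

Expand along row 3 (it has 1 zero):
  + (4) · M_31   where M_31 = det([5 -2 3; -1 5 -7; 0 4 2]) = 174
  − (3) · M_32   where M_32 = det([5 -2 3; -1 5 -7; -6 4 2]) = 180
  + (-1) · M_33   where M_33 = det([5 5 3; -1 -1 -7; -6 0 2]) = 192
det = (+1)·(4)·(174) + (-1)·(3)·(180) + (+1)·(-1)·(192) = -36

det(B) = -36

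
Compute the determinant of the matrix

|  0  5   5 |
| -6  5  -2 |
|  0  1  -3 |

Expand along column 1:
  − (-6) · |5 5; 1 -3| = −(-6)·(-15 − 5) = -120

The determinant is -120.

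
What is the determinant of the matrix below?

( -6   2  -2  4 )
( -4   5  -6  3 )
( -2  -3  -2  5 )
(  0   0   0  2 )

The determinant is 264.

Expand along row 4 (it has 3 zeros):
  + (2) · M_44   where M_44 = det([-6 2 -2; -4 5 -6; -2 -3 -2]) = 132
det = (+1)·(2)·(132) = 264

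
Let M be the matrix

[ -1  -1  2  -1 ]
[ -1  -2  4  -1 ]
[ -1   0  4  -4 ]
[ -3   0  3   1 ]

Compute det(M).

The determinant is 25.

Expand along column 2 (it has 2 zeros):
  − (-1) · M_12   where M_12 = det([-1 4 -1; -1 4 -4; -3 3 1]) = 27
  + (-2) · M_22   where M_22 = det([-1 2 -1; -1 4 -4; -3 3 1]) = 1
det = (-1)·(-1)·(27) + (+1)·(-2)·(1) = 25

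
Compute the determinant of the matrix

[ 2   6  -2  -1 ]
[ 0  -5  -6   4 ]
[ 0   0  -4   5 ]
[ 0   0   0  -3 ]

-120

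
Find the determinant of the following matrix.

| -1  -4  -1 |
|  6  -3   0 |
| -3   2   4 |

The determinant is 105.

Expand along column 3:
  + (-1) · |6 -3; -3 2| = (-1)·(12 − 9) = -3
  + 4 · |-1 -4; 6 -3| = 4·(3 − (-24)) = 108
Sum: (-3) + (108) = 105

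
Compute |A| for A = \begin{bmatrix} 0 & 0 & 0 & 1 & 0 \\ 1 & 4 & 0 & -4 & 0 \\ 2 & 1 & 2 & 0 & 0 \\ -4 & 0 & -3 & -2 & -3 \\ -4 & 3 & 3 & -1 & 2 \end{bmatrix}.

|A| = 199

Expand along row 1 (it has 4 zeros):
  − (1) · M_14   where M_14 = det([1 4 0 0; 2 1 2 0; -4 0 -3 -3; -4 3 3 2]) = -199
det = (-1)·(1)·(-199) = 199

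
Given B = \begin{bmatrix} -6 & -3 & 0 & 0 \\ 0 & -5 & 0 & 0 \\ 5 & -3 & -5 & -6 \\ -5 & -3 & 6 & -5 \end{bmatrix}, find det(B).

B is block lower-triangular with a 2×2 block and a 2×2 block on the diagonal, so its determinant equals the product of the determinants of the diagonal blocks.
det of the 2×2 block = 30
det of the 2×2 block = 61
det = (30)·(61) = 1830

1830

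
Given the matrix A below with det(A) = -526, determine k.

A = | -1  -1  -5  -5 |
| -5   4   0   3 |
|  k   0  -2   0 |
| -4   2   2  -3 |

4

Expanding along the row containing k, det(A) is linear in k: det(A) = (-124)·k + (-30).
Set (-124)·k + (-30) = -526  ⇒  (-124)·k = -496  ⇒  k = 4.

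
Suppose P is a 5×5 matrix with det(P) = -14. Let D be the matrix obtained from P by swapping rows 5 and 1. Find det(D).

|D| = 14

Swapping two rows multiplies the determinant by −1.
det(D) = (-1)·(-14) = 14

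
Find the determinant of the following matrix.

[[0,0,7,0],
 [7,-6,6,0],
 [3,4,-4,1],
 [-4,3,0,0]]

Expand along row 1 (it has 3 zeros):
  + (7) · M_13   where M_13 = det([7 -6 0; 3 4 1; -4 3 0]) = 3
det = (+1)·(7)·(3) = 21

The determinant is 21.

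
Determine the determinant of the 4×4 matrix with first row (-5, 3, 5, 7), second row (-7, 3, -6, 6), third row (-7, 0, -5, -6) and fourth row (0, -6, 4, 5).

Expand along row 3 (it has 1 zero):
  + (-7) · M_31   where M_31 = det([3 5 7; 3 -6 6; -6 4 5]) = -585
  + (-5) · M_33   where M_33 = det([-5 3 7; -7 3 6; 0 -6 5]) = 144
  − (-6) · M_34   where M_34 = det([-5 3 5; -7 3 -6; 0 -6 4]) = 414
det = (+1)·(-7)·(-585) + (+1)·(-5)·(144) + (-1)·(-6)·(414) = 5859

The determinant is 5859.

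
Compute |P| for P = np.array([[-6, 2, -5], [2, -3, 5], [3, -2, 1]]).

The determinant is -41.

Expand along column 1:
  + (-6) · |-3 5; -2 1| = (-6)·(-3 − (-10)) = -42
  − 2 · |2 -5; -2 1| = −2·(2 − 10) = 16
  + 3 · |2 -5; -3 5| = 3·(10 − 15) = -15
Sum: (-42) + (16) + (-15) = -41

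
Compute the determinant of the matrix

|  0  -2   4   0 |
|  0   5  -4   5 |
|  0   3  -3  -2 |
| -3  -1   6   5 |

Expand along column 1 (it has 3 zeros):
  − (-3) · M_41   where M_41 = det([-2 4 0; 5 -4 5; 3 -3 -2]) = 54
det = (-1)·(-3)·(54) = 162

The determinant is 162.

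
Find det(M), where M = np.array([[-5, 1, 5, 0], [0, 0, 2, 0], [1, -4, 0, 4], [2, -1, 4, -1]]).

62

Expand along row 2 (it has 3 zeros):
  − (2) · M_23   where M_23 = det([-5 1 0; 1 -4 4; 2 -1 -1]) = -31
det = (-1)·(2)·(-31) = 62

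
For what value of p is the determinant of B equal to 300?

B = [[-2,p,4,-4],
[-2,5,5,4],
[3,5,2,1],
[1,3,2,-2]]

Expanding along the column containing p, det(B) is linear in p: det(B) = (-63)·p + (174).
Set (-63)·p + (174) = 300  ⇒  (-63)·p = 126  ⇒  p = -2.

-2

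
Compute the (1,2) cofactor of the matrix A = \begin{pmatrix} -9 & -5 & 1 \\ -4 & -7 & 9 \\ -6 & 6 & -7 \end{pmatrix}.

-82

Delete row 1 and column 2; the remaining 2×2 submatrix is [-4 9; -6 -7].
Its determinant is (-4)·(-7) − 9·(-6) = 82.
The cofactor carries sign (−1)^(1+2) = −1, so C_{1,2} = −(82) = -82.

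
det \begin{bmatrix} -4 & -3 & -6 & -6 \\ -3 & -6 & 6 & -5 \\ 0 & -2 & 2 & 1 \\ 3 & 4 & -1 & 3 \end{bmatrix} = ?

Expand along row 3 (it has 1 zero):
  − (-2) · M_32   where M_32 = det([-4 -6 -6; -3 6 -5; 3 -1 3]) = 74
  + (2) · M_33   where M_33 = det([-4 -3 -6; -3 -6 -5; 3 4 3]) = -26
  − (1) · M_34   where M_34 = det([-4 -3 -6; -3 -6 6; 3 4 -1]) = -9
det = (-1)·(-2)·(74) + (+1)·(2)·(-26) + (-1)·(1)·(-9) = 105

The determinant is 105.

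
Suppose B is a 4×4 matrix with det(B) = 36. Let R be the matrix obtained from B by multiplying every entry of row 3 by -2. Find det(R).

Scaling one row by -2 multiplies the determinant by -2.
det(R) = (-2)·(36) = -72

The determinant is -72.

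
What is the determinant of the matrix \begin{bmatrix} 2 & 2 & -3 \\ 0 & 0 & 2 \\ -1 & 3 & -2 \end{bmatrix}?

-16

Expand along row 2:
  − 2 · |2 2; -1 3| = −2·(6 − (-2)) = -16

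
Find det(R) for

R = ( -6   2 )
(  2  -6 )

det(R) = (-6)·(-6) − 2·2 = 36 − 4 = 32

|R| = 32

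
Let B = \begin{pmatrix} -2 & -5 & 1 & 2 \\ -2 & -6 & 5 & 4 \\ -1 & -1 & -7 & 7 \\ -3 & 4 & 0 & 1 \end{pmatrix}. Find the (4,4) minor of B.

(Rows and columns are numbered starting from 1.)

-3

Delete row 4 and column 4; the remaining 3×3 submatrix is [-2 -5 1; -2 -6 5; -1 -1 -7].
Its determinant is -3.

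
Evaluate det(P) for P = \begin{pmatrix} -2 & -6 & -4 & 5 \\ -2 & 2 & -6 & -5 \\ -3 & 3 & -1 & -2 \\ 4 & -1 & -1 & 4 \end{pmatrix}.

Expand along row 1:
  + (-2) · M_11   where M_11 = det([2 -6 -5; 3 -1 -2; -1 -1 4]) = 68
  − (-6) · M_12   where M_12 = det([-2 -6 -5; -3 -1 -2; 4 -1 4]) = -47
  + (-4) · M_13   where M_13 = det([-2 2 -5; -3 3 -2; 4 -1 4]) = 33
  − (5) · M_14   where M_14 = det([-2 2 -6; -3 3 -1; 4 -1 -1]) = 48
det = (+1)·(-2)·(68) + (-1)·(-6)·(-47) + (+1)·(-4)·(33) + (-1)·(5)·(48) = -790

det(P) = -790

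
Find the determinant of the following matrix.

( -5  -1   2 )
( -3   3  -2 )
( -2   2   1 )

Expand along column 1:
  + (-5) · |3 -2; 2 1| = (-5)·(3 − (-4)) = -35
  − (-3) · |-1 2; 2 1| = −(-3)·(-1 − 4) = -15
  + (-2) · |-1 2; 3 -2| = (-2)·(2 − 6) = 8
Sum: (-35) + (-15) + (8) = -42

The determinant is -42.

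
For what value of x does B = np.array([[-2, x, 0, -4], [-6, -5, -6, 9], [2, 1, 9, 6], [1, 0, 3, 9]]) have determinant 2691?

Expanding along the row containing x, det(B) is linear in x: det(B) = (333)·x + (360).
Set (333)·x + (360) = 2691  ⇒  (333)·x = 2331  ⇒  x = 7.

x = 7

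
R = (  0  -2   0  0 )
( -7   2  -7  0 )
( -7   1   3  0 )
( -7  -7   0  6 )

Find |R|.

The determinant is -840.

Expand along row 1 (it has 3 zeros):
  − (-2) · M_12   where M_12 = det([-7 -7 0; -7 3 0; -7 0 6]) = -420
det = (-1)·(-2)·(-420) = -840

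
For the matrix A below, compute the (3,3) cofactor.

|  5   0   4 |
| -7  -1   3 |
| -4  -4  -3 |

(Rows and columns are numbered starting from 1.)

The cofactor is -5.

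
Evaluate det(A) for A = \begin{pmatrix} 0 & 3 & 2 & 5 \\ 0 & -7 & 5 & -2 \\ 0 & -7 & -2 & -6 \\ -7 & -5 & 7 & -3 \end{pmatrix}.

Expand along column 1 (it has 3 zeros):
  − (-7) · M_41   where M_41 = det([3 2 5; -7 5 -2; -7 -2 -6]) = 87
det = (-1)·(-7)·(87) = 609

609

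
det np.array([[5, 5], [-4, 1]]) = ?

det = 5·1 − 5·(-4) = 5 − (-20) = 25

The determinant is 25.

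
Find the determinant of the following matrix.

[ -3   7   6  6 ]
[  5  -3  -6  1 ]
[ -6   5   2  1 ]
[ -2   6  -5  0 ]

Expand along row 4 (it has 1 zero):
  − (-2) · M_41   where M_41 = det([7 6 6; -3 -6 1; 5 2 1]) = 136
  + (6) · M_42   where M_42 = det([-3 6 6; 5 -6 1; -6 2 1]) = -198
  − (-5) · M_43   where M_43 = det([-3 7 6; 5 -3 1; -6 5 1]) = -11
det = (-1)·(-2)·(136) + (+1)·(6)·(-198) + (-1)·(-5)·(-11) = -971

The determinant is -971.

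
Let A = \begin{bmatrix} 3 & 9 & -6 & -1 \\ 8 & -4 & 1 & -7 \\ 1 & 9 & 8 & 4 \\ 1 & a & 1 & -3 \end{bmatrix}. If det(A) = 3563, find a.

a = 2

Expanding along the row containing a, det(A) is linear in a: det(A) = (351)·a + (2861).
Set (351)·a + (2861) = 3563  ⇒  (351)·a = 702  ⇒  a = 2.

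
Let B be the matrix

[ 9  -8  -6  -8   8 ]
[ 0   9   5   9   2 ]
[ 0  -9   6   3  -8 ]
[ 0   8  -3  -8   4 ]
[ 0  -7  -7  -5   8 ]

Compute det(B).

-46332

Expand along column 1 (it has 4 zeros):
  + (9) · M_11   where M_11 = det([9 5 9 2; -9 6 3 -8; 8 -3 -8 4; -7 -7 -5 8]) = -5148
det = (+1)·(9)·(-5148) = -46332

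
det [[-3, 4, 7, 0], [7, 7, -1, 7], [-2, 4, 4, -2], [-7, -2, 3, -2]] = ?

Expand along row 1 (it has 1 zero):
  + (-3) · M_11   where M_11 = det([7 -1 7; 4 4 -2; -2 3 -2]) = 114
  − (4) · M_12   where M_12 = det([7 -1 7; -2 4 -2; -7 3 -2]) = 130
  + (7) · M_13   where M_13 = det([7 7 7; -2 4 -2; -7 -2 -2]) = 210
det = (+1)·(-3)·(114) + (-1)·(4)·(130) + (+1)·(7)·(210) = 608

The determinant is 608.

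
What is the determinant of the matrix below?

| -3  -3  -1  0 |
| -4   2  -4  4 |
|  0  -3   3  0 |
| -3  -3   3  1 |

Expand along row 3 (it has 2 zeros):
  − (-3) · M_32   where M_32 = det([-3 -1 0; -4 -4 4; -3 3 1]) = 56
  + (3) · M_33   where M_33 = det([-3 -3 0; -4 2 4; -3 -3 1]) = -18
det = (-1)·(-3)·(56) + (+1)·(3)·(-18) = 114

114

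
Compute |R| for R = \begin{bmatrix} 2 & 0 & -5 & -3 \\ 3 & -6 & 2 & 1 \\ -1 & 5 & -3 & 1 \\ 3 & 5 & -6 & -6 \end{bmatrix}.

372

Expand along row 1 (it has 1 zero):
  + (2) · M_11   where M_11 = det([-6 2 1; 5 -3 1; 5 -6 -6]) = -89
  + (-5) · M_13   where M_13 = det([3 -6 1; -1 5 1; 3 5 -6]) = -107
  − (-3) · M_14   where M_14 = det([3 -6 2; -1 5 -3; 3 5 -6]) = 5
det = (+1)·(2)·(-89) + (+1)·(-5)·(-107) + (-1)·(-3)·(5) = 372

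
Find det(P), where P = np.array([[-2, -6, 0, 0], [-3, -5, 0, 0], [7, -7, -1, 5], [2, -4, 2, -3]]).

The determinant is 56.

P is block lower-triangular with a 2×2 block and a 2×2 block on the diagonal, so its determinant equals the product of the determinants of the diagonal blocks.
det of the 2×2 block = -8
det of the 2×2 block = -7
det = (-8)·(-7) = 56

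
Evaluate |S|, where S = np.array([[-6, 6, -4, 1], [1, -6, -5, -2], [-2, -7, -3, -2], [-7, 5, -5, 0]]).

|S| = -167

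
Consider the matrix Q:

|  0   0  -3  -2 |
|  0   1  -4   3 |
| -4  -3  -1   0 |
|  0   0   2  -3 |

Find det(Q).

Expand along column 1 (it has 3 zeros):
  + (-4) · M_31   where M_31 = det([0 -3 -2; 1 -4 3; 0 2 -3]) = -13
det = (+1)·(-4)·(-13) = 52

|Q| = 52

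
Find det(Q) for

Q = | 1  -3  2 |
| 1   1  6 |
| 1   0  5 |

Expand along column 2:
  − (-3) · |1 6; 1 5| = −(-3)·(5 − 6) = -3
  + 1 · |1 2; 1 5| = 1·(5 − 2) = 3
Sum: (-3) + (3) = 0

0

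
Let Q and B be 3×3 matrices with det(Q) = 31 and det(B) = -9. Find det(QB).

|QB| = -279

det(QB) = det(Q)·det(B) = (31)·(-9) = -279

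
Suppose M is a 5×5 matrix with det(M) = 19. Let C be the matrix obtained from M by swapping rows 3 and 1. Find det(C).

The determinant is -19.

Swapping two rows multiplies the determinant by −1.
det(C) = (-1)·(19) = -19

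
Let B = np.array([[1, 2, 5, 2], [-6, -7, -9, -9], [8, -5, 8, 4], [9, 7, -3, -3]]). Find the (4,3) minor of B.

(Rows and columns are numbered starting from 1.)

Delete row 4 and column 3; the remaining 3×3 submatrix is [1 2 2; -6 -7 -9; 8 -5 4].
Its determinant is 3.

The minor is 3.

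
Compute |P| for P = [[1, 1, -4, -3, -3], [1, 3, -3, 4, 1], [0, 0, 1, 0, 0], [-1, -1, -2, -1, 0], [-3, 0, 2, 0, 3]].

-21

Expand along row 3 (it has 4 zeros):
  + (1) · M_33   where M_33 = det([1 1 -3 -3; 1 3 4 1; -1 -1 -1 0; -3 0 0 3]) = -21
det = (+1)·(1)·(-21) = -21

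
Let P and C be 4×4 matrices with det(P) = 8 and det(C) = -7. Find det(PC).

|PC| = -56

det(PC) = det(P)·det(C) = (8)·(-7) = -56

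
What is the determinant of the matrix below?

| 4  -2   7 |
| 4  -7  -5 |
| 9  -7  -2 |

Expand along row 1:
  + 4 · |-7 -5; -7 -2| = 4·(14 − 35) = -84
  − (-2) · |4 -5; 9 -2| = −(-2)·(-8 − (-45)) = 74
  + 7 · |4 -7; 9 -7| = 7·(-28 − (-63)) = 245
Sum: (-84) + (74) + (245) = 235

The determinant is 235.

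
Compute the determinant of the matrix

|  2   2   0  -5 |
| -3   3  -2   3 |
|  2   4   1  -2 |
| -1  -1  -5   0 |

Expand along row 1 (it has 1 zero):
  + (2) · M_11   where M_11 = det([3 -2 3; 4 1 -2; -1 -5 0]) = -91
  − (2) · M_12   where M_12 = det([-3 -2 3; 2 1 -2; -1 -5 0]) = -1
  − (-5) · M_14   where M_14 = det([-3 3 -2; 2 4 1; -1 -1 -5]) = 80
det = (+1)·(2)·(-91) + (-1)·(2)·(-1) + (-1)·(-5)·(80) = 220

220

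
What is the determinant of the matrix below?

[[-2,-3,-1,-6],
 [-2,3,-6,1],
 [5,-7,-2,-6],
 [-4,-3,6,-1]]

978

Expand along row 1:
  + (-2) · M_11   where M_11 = det([3 -6 1; -7 -2 -6; -3 6 -1]) = 0
  − (-3) · M_12   where M_12 = det([-2 -6 1; 5 -2 -6; -4 6 -1]) = -228
  + (-1) · M_13   where M_13 = det([-2 3 1; 5 -7 -6; -4 -3 -1]) = 66
  − (-6) · M_14   where M_14 = det([-2 3 -6; 5 -7 -2; -4 -3 6]) = 288
det = (+1)·(-2)·(0) + (-1)·(-3)·(-228) + (+1)·(-1)·(66) + (-1)·(-6)·(288) = 978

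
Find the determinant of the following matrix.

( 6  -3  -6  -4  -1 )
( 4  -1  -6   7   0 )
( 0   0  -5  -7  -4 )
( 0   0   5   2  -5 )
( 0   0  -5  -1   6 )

The matrix is block upper-triangular with a 2×2 block and a 3×3 block on the diagonal, so its determinant equals the product of the determinants of the diagonal blocks.
det of the 2×2 block = 6
det of the 3×3 block = -20
det = (6)·(-20) = -120

-120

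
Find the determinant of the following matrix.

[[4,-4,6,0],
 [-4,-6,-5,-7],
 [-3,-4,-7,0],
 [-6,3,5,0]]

Expand along column 4 (it has 3 zeros):
  + (-7) · M_24   where M_24 = det([4 -4 6; -3 -4 -7; -6 3 5]) = -422
det = (+1)·(-7)·(-422) = 2954

2954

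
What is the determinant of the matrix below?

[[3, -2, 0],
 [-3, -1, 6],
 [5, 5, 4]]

-186

Expand along column 3:
  − 6 · |3 -2; 5 5| = −6·(15 − (-10)) = -150
  + 4 · |3 -2; -3 -1| = 4·(-3 − 6) = -36
Sum: (-150) + (-36) = -186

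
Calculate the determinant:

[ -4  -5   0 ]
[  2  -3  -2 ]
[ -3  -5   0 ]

10

Expand along column 3:
  − (-2) · |-4 -5; -3 -5| = −(-2)·(20 − 15) = 10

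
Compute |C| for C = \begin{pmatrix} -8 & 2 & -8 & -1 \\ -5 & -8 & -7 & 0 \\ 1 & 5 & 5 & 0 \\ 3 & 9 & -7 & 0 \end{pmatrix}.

Expand along column 4 (it has 3 zeros):
  − (-1) · M_14   where M_14 = det([-5 -8 -7; 1 5 5; 3 9 -7]) = 266
det = (-1)·(-1)·(266) = 266

The determinant is 266.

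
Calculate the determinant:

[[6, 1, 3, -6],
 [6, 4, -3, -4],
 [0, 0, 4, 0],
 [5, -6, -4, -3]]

Expand along row 3 (it has 3 zeros):
  + (4) · M_33   where M_33 = det([6 1 -6; 6 4 -4; 5 -6 -3]) = 118
det = (+1)·(4)·(118) = 472

472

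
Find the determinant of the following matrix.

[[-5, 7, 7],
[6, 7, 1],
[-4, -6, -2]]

40

Expand along row 1:
  + (-5) · |7 1; -6 -2| = (-5)·(-14 − (-6)) = 40
  − 7 · |6 1; -4 -2| = −7·(-12 − (-4)) = 56
  + 7 · |6 7; -4 -6| = 7·(-36 − (-28)) = -56
Sum: (40) + (56) + (-56) = 40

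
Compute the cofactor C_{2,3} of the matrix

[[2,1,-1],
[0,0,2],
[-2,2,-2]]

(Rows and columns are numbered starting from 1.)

-6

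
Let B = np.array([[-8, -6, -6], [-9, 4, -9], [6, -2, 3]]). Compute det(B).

246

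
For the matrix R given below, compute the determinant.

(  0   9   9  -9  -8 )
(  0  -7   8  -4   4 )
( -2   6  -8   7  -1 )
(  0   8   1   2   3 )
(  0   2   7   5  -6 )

Expand along column 1 (it has 4 zeros):
  + (-2) · M_31   where M_31 = det([9 9 -9 -8; -7 8 -4 4; 8 1 2 3; 2 7 5 -6]) = -15354
det = (+1)·(-2)·(-15354) = 30708

The determinant is 30708.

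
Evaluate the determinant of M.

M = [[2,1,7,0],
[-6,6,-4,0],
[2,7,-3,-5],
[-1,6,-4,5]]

Expand along column 4 (it has 2 zeros):
  − (-5) · M_34   where M_34 = det([2 1 7; -6 6 -4; -1 6 -4]) = -230
  + (5) · M_44   where M_44 = det([2 1 7; -6 6 -4; 2 7 -3]) = -384
det = (-1)·(-5)·(-230) + (+1)·(5)·(-384) = -3070

det(M) = -3070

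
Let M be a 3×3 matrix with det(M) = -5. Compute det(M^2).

25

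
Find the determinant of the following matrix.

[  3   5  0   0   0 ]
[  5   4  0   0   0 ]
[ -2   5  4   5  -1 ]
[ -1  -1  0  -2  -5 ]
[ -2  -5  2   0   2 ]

The determinant is 910.

The matrix is block lower-triangular with a 2×2 block and a 3×3 block on the diagonal, so its determinant equals the product of the determinants of the diagonal blocks.
det of the 2×2 block = -13
det of the 3×3 block = -70
det = (-13)·(-70) = 910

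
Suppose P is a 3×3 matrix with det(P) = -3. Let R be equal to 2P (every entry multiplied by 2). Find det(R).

For a 3×3 matrix, det(2P) = 2^3·det(P) = 8·det(P).
det(R) = (8)·(-3) = -24

det(R) = -24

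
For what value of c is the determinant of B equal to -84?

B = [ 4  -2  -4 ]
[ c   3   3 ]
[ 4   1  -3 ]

c = 6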